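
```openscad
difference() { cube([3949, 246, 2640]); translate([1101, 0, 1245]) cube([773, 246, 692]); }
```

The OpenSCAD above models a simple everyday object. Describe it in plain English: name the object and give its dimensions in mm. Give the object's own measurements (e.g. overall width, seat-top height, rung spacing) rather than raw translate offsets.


A wall 3949 mm long (x), 246 mm thick (y), 2640 mm tall, with a rectangular window opening cut through it. The opening is 773 mm wide and 692 mm tall; its sill is at z = 1245 mm and its near (−x) edge is 1101 mm from the wall's −x end. The opening passes through the full wall thickness.


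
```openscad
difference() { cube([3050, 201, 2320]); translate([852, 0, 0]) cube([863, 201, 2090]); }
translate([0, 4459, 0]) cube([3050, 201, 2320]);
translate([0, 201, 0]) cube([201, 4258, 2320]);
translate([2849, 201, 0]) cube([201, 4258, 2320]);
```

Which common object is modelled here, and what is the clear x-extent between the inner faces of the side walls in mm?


A single room. The interior width is 2648 mm.

Four walls enclosing a rectangle with a door in the front wall — a room. Outside width 3050 minus two 201 mm walls gives 2648 mm.


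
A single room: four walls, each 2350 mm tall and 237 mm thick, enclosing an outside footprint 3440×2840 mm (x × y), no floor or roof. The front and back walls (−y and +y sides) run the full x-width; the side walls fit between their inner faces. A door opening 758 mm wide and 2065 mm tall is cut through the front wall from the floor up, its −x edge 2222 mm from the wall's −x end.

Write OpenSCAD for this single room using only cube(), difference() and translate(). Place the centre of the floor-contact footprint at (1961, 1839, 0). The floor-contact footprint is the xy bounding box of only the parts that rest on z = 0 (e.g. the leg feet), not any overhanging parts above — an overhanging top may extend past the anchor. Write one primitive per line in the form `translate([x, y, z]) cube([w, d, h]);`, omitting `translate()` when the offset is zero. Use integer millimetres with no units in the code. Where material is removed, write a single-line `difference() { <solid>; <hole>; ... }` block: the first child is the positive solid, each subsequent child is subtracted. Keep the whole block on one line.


difference() { translate([241, 419, 0]) cube([3440, 237, 2350]); translate([2463, 419, 0]) cube([758, 237, 2065]); }
translate([241, 3022, 0]) cube([3440, 237, 2350]);
translate([241, 656, 0]) cube([237, 2366, 2350]);
translate([3444, 656, 0]) cube([237, 2366, 2350]);


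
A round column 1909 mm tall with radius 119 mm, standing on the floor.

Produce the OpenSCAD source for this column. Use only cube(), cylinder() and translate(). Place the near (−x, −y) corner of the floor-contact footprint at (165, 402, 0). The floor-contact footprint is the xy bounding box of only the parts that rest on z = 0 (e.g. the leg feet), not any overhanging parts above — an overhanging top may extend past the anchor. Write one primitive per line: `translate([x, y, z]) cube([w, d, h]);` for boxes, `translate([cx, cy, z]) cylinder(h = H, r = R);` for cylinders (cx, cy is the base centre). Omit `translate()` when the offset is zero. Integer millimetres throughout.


translate([284, 521, 0]) cylinder(h = 1909, r = 119);


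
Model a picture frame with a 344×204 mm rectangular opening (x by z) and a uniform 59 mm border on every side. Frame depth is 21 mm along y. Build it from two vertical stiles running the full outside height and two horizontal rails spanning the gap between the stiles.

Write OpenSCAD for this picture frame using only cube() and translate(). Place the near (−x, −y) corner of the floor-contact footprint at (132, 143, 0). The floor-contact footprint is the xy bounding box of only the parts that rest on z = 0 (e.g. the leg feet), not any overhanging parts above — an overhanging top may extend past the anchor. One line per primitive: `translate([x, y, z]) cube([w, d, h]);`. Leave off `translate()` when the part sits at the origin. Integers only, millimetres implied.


translate([132, 143, 0]) cube([59, 21, 322]);
translate([535, 143, 0]) cube([59, 21, 322]);
translate([191, 143, 0]) cube([344, 21, 59]);
translate([191, 143, 263]) cube([344, 21, 59]);


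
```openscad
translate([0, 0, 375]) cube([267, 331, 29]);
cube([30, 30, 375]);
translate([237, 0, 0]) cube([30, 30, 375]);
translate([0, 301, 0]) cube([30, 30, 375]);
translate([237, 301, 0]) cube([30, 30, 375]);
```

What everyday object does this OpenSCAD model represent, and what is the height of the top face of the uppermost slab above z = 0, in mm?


A stool. The seat height is 404 mm.

A 267×331×29 slab at z = 375 on four corner posts — a stool. The seat top is 375 + 29 = 404 mm.


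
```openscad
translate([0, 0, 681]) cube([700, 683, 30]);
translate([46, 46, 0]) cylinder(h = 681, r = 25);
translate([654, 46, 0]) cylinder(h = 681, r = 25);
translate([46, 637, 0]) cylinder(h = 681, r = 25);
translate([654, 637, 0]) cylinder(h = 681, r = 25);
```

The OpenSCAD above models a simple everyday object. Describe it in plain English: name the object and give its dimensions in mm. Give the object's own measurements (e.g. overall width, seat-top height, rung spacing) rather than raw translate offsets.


A table: top 700 mm (x) × 683 mm (y), 30 mm thick, upper face at z = 711 mm, on four round legs of 50 mm diameter, each leg's bounding box inset 21 mm from the nearest pair of top edges from z = 0 to the bottom of the top.


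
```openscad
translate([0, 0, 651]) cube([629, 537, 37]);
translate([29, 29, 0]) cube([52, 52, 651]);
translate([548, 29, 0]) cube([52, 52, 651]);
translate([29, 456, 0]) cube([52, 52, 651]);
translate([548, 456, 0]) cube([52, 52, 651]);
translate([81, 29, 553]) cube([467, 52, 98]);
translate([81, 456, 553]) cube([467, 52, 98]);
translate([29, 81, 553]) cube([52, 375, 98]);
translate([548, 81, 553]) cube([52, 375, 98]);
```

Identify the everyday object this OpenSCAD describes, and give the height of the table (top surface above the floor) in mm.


A table. The table height is 688 mm.

A 629×537×37 slab sits at z = 651 on four 52 mm square posts — a table. The top surface is at 651 + 37 = 688 mm.


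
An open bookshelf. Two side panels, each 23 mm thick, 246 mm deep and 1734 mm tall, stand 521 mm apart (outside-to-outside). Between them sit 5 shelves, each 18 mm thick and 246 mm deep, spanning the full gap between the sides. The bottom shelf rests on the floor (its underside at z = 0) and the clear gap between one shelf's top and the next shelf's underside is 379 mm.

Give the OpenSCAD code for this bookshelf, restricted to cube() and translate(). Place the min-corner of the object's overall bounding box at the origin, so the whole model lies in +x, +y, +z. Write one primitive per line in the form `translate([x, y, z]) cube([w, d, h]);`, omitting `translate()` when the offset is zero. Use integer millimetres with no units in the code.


cube([23, 246, 1734]);
translate([498, 0, 0]) cube([23, 246, 1734]);
translate([23, 0, 0]) cube([475, 246, 18]);
translate([23, 0, 397]) cube([475, 246, 18]);
translate([23, 0, 794]) cube([475, 246, 18]);
translate([23, 0, 1191]) cube([475, 246, 18]);
translate([23, 0, 1588]) cube([475, 246, 18]);


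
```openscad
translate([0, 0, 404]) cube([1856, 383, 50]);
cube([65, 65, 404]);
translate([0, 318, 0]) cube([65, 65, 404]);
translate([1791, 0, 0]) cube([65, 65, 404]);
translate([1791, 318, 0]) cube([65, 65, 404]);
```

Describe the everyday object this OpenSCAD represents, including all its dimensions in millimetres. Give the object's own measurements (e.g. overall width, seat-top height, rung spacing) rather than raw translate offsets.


A bench: a 1856×383 mm seat slab, 50 mm thick, top at z = 454 mm, on four 65×65 mm square legs flush with the seat corners and standing on z = 0.


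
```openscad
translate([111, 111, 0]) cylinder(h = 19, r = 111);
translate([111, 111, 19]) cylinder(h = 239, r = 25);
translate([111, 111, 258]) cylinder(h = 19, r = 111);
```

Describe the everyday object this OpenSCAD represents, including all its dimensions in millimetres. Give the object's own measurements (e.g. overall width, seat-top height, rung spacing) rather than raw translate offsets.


A spool: two coaxial disc flanges of radius 111 mm and thickness 19 mm, joined by a core cylinder of radius 25 mm and height 239 mm. The lower flange rests on z = 0 and the three cylinders share a vertical axis.


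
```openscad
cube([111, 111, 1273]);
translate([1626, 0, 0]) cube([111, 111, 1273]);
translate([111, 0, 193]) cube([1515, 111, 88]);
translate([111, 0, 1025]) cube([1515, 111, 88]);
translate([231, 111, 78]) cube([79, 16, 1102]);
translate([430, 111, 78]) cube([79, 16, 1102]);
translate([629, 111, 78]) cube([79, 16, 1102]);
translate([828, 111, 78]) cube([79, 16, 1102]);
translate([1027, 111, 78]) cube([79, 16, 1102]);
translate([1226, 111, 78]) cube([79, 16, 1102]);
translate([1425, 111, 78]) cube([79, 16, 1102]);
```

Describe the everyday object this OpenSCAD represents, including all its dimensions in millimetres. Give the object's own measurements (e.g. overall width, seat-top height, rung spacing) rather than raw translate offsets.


A fence section. Two 111×111 mm posts, 1273 mm tall, stand on the floor with a clear span of 1515 mm between their inner faces. Two horizontal rails of 111×88 mm section span the gap between the posts with their undersides at z = 193 mm and z = 1025 mm, flush with the posts' −y face. 7 pickets, each 79 mm wide, 16 mm thick and 1102 mm tall, are fixed to the +y face of the rails with their bottoms at z = 78 mm, spaced across the span with a 120 mm gap after the −x post and between neighbouring pickets, with 122 mm left before the +x post.


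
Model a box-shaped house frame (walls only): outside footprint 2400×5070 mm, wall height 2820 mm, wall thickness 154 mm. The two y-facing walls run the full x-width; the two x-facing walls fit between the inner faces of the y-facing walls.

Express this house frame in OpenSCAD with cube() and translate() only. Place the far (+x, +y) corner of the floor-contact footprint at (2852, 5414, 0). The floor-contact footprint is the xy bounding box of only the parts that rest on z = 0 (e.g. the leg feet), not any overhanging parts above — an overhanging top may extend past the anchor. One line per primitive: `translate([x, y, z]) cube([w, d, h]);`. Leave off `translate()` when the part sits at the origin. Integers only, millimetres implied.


translate([452, 344, 0]) cube([2400, 154, 2820]);
translate([452, 5260, 0]) cube([2400, 154, 2820]);
translate([452, 498, 0]) cube([154, 4762, 2820]);
translate([2698, 498, 0]) cube([154, 4762, 2820]);


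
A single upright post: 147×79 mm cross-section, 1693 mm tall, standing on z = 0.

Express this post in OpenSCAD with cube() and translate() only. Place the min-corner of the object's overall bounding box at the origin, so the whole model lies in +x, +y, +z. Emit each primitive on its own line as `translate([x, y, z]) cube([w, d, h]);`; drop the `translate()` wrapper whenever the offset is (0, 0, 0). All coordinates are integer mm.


cube([147, 79, 1693]);


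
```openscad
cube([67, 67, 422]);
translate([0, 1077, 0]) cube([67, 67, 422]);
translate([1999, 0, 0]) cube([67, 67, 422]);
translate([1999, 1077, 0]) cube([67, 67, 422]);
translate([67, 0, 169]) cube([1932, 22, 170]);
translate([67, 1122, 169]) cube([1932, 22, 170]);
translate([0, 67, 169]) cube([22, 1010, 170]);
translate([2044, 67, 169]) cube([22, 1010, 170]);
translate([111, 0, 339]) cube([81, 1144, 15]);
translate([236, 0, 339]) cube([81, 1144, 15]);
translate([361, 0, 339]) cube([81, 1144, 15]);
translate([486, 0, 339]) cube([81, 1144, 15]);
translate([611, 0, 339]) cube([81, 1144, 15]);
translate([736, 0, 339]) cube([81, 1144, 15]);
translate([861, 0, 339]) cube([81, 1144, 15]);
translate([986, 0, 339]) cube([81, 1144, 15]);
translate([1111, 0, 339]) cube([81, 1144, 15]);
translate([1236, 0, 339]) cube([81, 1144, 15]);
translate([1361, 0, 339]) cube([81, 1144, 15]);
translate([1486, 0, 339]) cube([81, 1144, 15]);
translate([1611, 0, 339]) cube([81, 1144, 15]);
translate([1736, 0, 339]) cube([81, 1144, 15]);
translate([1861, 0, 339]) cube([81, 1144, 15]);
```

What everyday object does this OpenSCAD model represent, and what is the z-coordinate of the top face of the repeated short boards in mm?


A bed frame. The slat-top height is 354 mm.

Four posts, four rails, and a row of slats — a bed frame. Slats sit on the rails at z = 169 + 170 = 339; with slat thickness 15, the top is 354 mm.


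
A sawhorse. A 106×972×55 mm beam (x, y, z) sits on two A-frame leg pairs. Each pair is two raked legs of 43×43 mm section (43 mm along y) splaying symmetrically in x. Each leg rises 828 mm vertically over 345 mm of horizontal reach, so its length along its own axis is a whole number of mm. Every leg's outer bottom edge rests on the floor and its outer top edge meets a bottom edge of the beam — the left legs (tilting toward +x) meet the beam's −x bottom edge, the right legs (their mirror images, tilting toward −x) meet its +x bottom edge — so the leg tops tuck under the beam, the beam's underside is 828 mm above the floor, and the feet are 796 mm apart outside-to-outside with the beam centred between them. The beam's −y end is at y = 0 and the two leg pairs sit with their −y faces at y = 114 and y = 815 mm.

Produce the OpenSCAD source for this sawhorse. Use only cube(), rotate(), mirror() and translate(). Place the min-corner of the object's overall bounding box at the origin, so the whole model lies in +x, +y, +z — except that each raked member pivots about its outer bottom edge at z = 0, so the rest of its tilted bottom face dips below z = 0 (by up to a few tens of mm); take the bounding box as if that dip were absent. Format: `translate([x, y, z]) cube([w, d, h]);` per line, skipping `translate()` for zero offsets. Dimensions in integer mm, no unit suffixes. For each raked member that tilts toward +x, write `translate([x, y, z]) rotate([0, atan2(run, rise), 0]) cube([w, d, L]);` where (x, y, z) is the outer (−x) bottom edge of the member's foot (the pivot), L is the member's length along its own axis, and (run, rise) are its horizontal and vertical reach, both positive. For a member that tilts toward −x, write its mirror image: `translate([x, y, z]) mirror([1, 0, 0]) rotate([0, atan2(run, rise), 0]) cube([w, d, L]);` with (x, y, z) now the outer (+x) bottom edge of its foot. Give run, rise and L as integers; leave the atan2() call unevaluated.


translate([345, 0, 828]) cube([106, 972, 55]);
translate([0, 114, 0]) rotate([0, atan2(345, 828), 0]) cube([43, 43, 897]);
translate([796, 114, 0]) mirror([1, 0, 0]) rotate([0, atan2(345, 828), 0]) cube([43, 43, 897]);
translate([0, 815, 0]) rotate([0, atan2(345, 828), 0]) cube([43, 43, 897]);
translate([796, 815, 0]) mirror([1, 0, 0]) rotate([0, atan2(345, 828), 0]) cube([43, 43, 897]);


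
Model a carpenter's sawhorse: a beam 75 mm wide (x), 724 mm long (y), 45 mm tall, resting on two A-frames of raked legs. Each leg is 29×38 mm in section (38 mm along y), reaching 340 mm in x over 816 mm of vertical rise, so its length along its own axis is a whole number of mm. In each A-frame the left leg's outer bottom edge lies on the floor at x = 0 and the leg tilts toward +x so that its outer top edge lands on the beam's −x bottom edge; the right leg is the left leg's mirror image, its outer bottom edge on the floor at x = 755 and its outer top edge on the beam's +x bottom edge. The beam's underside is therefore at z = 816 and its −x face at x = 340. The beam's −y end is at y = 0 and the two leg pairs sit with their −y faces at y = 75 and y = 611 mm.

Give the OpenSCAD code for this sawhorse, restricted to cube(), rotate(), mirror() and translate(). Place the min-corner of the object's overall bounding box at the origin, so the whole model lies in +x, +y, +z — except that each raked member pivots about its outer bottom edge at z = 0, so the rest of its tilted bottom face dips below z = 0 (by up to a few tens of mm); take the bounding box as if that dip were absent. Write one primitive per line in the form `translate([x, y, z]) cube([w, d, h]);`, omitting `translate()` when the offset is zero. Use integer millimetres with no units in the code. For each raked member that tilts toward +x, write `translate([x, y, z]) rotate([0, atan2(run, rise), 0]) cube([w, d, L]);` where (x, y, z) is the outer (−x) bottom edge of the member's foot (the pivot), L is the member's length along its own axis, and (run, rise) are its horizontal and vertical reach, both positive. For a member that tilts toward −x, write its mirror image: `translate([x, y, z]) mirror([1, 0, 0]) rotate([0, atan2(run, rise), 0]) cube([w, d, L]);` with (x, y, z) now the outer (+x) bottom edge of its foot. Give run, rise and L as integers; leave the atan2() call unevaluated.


translate([340, 0, 816]) cube([75, 724, 45]);
translate([0, 75, 0]) rotate([0, atan2(340, 816), 0]) cube([29, 38, 884]);
translate([755, 75, 0]) mirror([1, 0, 0]) rotate([0, atan2(340, 816), 0]) cube([29, 38, 884]);
translate([0, 611, 0]) rotate([0, atan2(340, 816), 0]) cube([29, 38, 884]);
translate([755, 611, 0]) mirror([1, 0, 0]) rotate([0, atan2(340, 816), 0]) cube([29, 38, 884]);


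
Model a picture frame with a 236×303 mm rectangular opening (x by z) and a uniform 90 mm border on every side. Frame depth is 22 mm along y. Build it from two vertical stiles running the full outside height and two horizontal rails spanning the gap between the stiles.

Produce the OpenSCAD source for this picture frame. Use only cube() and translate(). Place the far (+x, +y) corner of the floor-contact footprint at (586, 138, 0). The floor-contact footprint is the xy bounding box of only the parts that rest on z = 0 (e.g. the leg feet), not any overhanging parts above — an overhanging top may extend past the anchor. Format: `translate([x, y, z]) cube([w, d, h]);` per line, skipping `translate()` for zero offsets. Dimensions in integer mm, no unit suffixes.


translate([170, 116, 0]) cube([90, 22, 483]);
translate([496, 116, 0]) cube([90, 22, 483]);
translate([260, 116, 0]) cube([236, 22, 90]);
translate([260, 116, 393]) cube([236, 22, 90]);


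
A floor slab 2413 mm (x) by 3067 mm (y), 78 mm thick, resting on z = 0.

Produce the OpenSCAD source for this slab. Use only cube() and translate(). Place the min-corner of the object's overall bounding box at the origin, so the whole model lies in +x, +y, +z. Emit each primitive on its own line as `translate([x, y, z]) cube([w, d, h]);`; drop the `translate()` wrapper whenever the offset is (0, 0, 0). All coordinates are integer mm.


cube([2413, 3067, 78]);


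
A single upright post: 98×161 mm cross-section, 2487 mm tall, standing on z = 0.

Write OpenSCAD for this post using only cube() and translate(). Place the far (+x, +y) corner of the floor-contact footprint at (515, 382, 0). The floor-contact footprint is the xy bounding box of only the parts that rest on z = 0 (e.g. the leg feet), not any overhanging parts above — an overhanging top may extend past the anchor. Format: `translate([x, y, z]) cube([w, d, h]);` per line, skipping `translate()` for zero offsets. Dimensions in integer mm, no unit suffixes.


translate([417, 221, 0]) cube([98, 161, 2487]);


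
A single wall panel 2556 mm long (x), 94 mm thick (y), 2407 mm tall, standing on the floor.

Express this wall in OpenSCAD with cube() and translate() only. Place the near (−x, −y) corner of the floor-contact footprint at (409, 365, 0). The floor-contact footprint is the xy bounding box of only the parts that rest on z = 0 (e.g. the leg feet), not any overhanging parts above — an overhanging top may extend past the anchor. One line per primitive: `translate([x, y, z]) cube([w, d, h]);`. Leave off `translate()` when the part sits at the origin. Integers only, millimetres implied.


translate([409, 365, 0]) cube([2556, 94, 2407]);


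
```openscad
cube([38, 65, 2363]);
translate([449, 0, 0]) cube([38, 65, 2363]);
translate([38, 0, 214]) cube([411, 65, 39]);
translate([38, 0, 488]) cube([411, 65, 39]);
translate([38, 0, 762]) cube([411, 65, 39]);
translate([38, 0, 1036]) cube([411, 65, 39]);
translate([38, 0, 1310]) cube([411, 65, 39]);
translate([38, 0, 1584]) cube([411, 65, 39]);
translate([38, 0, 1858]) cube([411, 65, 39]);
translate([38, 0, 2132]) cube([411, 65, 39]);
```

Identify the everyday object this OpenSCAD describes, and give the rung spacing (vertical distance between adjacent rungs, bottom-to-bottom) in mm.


A ladder. The rung spacing is 274 mm.

Two tall 38×65 posts with 8 short bars between them — a ladder. Adjacent rungs sit at z = 214 and z = 488, so the spacing is 488 − 214 = 274 mm.


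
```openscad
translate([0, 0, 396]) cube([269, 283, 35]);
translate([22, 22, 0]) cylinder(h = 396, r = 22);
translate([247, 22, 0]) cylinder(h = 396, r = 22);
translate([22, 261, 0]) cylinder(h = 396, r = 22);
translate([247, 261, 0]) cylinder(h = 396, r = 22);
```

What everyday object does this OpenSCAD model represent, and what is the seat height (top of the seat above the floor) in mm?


A stool. The seat height is 431 mm.

A 269×283×35 slab at z = 396 on four corner cylinders — a stool. The seat top is 396 + 35 = 431 mm.


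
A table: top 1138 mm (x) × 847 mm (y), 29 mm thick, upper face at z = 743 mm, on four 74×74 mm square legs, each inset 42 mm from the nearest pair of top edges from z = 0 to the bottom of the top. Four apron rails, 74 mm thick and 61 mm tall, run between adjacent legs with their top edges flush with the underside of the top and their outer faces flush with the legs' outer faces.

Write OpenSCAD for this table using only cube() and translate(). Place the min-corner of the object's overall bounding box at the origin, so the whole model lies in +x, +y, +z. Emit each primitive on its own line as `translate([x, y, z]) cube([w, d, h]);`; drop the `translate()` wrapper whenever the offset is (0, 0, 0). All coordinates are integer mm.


translate([0, 0, 714]) cube([1138, 847, 29]);
translate([42, 42, 0]) cube([74, 74, 714]);
translate([1022, 42, 0]) cube([74, 74, 714]);
translate([42, 731, 0]) cube([74, 74, 714]);
translate([1022, 731, 0]) cube([74, 74, 714]);
translate([116, 42, 653]) cube([906, 74, 61]);
translate([116, 731, 653]) cube([906, 74, 61]);
translate([42, 116, 653]) cube([74, 615, 61]);
translate([1022, 116, 653]) cube([74, 615, 61]);


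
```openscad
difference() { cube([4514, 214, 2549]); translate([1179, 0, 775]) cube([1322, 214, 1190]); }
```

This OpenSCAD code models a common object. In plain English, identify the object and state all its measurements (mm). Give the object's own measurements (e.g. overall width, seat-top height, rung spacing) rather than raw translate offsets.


A wall 4514 mm long (x), 214 mm thick (y), 2549 mm tall, with a rectangular window opening cut through it. The opening is 1322 mm wide and 1190 mm tall; its sill is at z = 775 mm and its near (−x) edge is 1179 mm from the wall's −x end. The opening passes through the full wall thickness.


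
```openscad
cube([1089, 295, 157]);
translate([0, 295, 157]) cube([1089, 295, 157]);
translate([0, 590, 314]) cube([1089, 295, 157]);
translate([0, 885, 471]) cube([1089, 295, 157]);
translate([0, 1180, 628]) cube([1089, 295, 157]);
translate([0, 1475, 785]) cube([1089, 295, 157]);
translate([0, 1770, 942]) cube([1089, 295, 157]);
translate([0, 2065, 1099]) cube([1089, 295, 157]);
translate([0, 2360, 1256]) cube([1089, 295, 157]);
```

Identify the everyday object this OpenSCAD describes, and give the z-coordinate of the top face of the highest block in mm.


A staircase. The total rise is 1413 mm.

9 identical blocks, each offset up and back from the previous — a staircase. Each step is 157 mm tall and there are 9 of them, so the total rise is 9 × 157 = 1413 mm.


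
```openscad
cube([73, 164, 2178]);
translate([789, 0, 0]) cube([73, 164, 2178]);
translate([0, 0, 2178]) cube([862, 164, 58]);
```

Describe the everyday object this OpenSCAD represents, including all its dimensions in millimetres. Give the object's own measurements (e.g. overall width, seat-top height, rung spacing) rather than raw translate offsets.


A door frame. The clear opening is 716 mm wide and 2178 mm high. Two 73 mm wide jambs, 164 mm deep, stand either side of the opening from the floor to the top of the opening. A 58 mm thick head sits across the top of both jambs, spanning the full outside width of the frame.


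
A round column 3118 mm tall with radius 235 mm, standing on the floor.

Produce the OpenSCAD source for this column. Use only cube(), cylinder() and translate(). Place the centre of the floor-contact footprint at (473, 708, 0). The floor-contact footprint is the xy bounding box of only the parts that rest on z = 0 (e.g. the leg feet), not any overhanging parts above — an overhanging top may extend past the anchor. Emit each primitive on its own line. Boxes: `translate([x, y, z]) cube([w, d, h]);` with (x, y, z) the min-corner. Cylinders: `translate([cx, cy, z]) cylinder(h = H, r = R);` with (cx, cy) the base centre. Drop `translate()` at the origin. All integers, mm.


translate([473, 708, 0]) cylinder(h = 3118, r = 235);


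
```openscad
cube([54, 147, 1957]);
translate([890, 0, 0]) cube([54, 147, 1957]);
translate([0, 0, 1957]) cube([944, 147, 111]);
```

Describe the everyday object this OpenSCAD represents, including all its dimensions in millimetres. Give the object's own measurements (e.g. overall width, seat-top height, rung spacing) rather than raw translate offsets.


A door frame. The clear opening is 836 mm wide and 1957 mm high. Two 54 mm wide jambs, 147 mm deep, stand either side of the opening from the floor to the top of the opening. A 111 mm thick head sits across the top of both jambs, spanning the full outside width of the frame.


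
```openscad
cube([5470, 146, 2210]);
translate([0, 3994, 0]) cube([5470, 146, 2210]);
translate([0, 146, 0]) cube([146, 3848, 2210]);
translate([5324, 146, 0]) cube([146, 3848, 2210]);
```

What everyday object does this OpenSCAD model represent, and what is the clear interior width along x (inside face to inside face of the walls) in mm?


A house (or room) frame. The interior width is 5178 mm.

Four 2210 mm walls enclosing a rectangle with no floor or roof — a room or house frame. Outside width is 5470 mm and wall thickness is 146 mm, so the interior width is 5470 − 2 × 146 = 5178 mm.


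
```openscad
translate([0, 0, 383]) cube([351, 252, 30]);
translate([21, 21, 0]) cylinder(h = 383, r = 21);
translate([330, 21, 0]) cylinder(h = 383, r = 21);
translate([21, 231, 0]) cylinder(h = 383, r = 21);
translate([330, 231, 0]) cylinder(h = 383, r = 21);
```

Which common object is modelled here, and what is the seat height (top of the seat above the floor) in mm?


A stool. The seat height is 413 mm.

A 351×252×30 slab at z = 383 on four corner cylinders — a stool. The seat top is 383 + 30 = 413 mm.


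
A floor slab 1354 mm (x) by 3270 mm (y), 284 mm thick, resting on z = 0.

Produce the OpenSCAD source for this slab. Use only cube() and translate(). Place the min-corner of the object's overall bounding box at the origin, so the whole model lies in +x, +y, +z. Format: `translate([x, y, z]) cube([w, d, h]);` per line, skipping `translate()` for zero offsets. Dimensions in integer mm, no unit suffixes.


cube([1354, 3270, 284]);


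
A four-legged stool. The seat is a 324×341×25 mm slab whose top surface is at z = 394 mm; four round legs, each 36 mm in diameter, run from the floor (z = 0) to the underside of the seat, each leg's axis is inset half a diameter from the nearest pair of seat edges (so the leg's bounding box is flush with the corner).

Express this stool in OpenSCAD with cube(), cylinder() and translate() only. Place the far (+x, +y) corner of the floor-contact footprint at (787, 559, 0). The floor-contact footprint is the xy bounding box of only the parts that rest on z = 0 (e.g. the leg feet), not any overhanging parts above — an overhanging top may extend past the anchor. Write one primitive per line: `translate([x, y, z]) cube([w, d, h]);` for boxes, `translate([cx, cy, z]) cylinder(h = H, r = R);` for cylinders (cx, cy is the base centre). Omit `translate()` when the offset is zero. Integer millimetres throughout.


translate([463, 218, 369]) cube([324, 341, 25]);
translate([481, 236, 0]) cylinder(h = 369, r = 18);
translate([769, 236, 0]) cylinder(h = 369, r = 18);
translate([481, 541, 0]) cylinder(h = 369, r = 18);
translate([769, 541, 0]) cylinder(h = 369, r = 18);


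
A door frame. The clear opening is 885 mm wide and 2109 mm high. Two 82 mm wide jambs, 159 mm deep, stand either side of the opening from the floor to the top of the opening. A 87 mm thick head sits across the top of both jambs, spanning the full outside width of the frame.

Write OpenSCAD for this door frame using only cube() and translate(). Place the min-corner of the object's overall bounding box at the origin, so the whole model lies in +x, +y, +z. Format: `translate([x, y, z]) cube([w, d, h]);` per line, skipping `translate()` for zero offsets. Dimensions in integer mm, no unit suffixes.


cube([82, 159, 2109]);
translate([967, 0, 0]) cube([82, 159, 2109]);
translate([0, 0, 2109]) cube([1049, 159, 87]);


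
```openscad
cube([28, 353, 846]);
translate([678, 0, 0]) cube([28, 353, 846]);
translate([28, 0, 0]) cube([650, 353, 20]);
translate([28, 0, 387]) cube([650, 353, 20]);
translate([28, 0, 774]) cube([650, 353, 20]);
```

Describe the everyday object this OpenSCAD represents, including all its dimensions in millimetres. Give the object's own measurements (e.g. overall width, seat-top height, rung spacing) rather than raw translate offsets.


An open bookshelf. Two side panels, each 28 mm thick, 353 mm deep and 846 mm tall, stand 706 mm apart (outside-to-outside). Between them sit 3 shelves, each 20 mm thick and 353 mm deep, spanning the full gap between the sides. The bottom shelf rests on the floor (its underside at z = 0) and the clear gap between one shelf's top and the next shelf's underside is 367 mm.


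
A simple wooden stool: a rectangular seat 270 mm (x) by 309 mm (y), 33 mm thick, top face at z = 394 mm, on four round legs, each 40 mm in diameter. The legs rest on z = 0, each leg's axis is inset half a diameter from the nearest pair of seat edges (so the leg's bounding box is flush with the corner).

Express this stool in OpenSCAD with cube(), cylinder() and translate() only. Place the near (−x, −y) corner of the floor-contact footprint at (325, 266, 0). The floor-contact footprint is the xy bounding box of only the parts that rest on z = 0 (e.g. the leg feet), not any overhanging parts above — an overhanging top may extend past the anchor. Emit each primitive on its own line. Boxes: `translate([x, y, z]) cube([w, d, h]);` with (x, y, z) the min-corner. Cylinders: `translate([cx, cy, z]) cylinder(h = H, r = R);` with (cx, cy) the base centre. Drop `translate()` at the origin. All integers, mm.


// leg_h = 394 - 33 = 361
translate([325, 266, 361]) cube([270, 309, 33]);
translate([345, 286, 0]) cylinder(h = 361, r = 20);
translate([575, 286, 0]) cylinder(h = 361, r = 20);
translate([345, 555, 0]) cylinder(h = 361, r = 20);
translate([575, 555, 0]) cylinder(h = 361, r = 20);


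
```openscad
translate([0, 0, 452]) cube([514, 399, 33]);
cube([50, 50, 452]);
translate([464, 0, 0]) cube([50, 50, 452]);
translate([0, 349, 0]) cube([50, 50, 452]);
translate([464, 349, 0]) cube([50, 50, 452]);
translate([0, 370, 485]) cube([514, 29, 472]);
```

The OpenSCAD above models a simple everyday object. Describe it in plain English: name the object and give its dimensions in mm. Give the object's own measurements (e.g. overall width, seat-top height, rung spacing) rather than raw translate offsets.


A chair. The seat is a 514×399×33 mm slab with its top at z = 485 mm, on four 50×50 mm corner legs (flush with the seat edges, standing on z = 0). A flat backrest 29 mm thick, 472 mm tall, spans the full seat width and rises from the seat top along its +y edge, rear face flush with the rear of the seat.


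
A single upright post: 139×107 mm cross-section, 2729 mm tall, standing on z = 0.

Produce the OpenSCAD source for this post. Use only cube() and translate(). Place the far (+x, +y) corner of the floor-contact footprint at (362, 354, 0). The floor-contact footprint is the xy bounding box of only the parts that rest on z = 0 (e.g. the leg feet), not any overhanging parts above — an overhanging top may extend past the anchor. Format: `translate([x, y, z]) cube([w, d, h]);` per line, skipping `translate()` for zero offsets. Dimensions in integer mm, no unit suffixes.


translate([223, 247, 0]) cube([139, 107, 2729]);


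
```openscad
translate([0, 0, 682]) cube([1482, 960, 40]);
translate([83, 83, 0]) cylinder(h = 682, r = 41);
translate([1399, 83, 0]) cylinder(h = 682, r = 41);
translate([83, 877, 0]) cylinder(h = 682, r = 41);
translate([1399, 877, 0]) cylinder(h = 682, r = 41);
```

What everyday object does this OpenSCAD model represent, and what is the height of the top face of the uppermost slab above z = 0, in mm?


A table. The table height is 722 mm.

A 1482×960×40 slab sits at z = 682 on four Ø82 mm round legs — a table. The top surface is at 682 + 40 = 722 mm.


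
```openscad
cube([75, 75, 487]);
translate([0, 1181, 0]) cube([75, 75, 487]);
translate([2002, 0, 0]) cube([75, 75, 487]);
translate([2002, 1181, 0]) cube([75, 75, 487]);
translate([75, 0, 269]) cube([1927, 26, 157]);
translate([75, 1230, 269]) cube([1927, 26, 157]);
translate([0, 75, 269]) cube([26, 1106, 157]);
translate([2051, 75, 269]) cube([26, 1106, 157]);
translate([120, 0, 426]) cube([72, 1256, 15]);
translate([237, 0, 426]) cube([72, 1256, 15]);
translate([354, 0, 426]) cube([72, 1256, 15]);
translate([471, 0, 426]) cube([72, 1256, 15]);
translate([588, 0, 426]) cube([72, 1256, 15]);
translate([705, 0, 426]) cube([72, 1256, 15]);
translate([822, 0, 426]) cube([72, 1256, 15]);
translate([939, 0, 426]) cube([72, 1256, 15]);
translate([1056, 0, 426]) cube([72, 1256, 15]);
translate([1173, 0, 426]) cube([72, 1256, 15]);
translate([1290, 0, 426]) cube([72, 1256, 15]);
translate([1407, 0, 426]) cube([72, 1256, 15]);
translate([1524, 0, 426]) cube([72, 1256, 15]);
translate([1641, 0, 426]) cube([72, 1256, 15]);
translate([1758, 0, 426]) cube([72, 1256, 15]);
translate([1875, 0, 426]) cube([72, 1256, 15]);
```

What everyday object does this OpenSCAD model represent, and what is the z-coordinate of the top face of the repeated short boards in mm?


A bed frame. The slat-top height is 441 mm.

Four posts, four rails, and a row of slats — a bed frame. Slats sit on the rails at z = 269 + 157 = 426; with slat thickness 15, the top is 441 mm.


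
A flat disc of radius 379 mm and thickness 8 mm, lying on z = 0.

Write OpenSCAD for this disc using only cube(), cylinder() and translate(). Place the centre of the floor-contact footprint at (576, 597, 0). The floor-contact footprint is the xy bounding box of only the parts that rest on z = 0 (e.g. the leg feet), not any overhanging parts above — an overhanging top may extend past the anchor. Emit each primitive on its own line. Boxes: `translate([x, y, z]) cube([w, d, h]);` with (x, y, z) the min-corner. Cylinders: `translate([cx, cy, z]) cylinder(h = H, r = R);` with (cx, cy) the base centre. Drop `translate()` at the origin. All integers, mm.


translate([576, 597, 0]) cylinder(h = 8, r = 379);


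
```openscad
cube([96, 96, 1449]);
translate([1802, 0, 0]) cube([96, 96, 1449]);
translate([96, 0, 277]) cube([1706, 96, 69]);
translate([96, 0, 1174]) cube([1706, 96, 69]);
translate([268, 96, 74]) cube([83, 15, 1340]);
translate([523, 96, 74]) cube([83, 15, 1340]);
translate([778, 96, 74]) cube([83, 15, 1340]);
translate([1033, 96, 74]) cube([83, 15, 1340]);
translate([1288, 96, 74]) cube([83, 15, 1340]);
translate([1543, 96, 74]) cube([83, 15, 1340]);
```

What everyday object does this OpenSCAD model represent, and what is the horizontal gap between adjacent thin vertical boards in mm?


A fence section. The picket gap is 172 mm.

Two posts, two rails, 6 pickets — a fence section. Span 1706 mm holds 6 pickets of 83 mm with 7 equal gaps: ⌊(1706 − 6·83) / 7⌋ = 172 mm.


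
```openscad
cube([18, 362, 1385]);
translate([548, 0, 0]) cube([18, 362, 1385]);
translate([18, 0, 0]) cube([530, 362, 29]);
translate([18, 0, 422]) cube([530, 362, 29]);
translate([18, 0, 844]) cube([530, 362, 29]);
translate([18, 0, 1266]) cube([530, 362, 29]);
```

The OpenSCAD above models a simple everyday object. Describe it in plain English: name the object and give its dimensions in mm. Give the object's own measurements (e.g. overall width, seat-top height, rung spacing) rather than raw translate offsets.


An open bookshelf. Two side panels, each 18 mm thick, 362 mm deep and 1385 mm tall, stand 566 mm apart (outside-to-outside). Between them sit 4 shelves, each 29 mm thick and 362 mm deep, spanning the full gap between the sides. The bottom shelf rests on the floor (its underside at z = 0) and the clear gap between one shelf's top and the next shelf's underside is 393 mm.


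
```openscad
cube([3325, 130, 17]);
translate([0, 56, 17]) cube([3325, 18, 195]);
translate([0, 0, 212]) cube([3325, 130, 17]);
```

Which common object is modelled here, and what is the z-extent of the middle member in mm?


An I-beam. The web height is 195 mm.

Two wide flanges with a thin centred web — an I-beam. Overall 229 mm minus two 17 mm flanges gives a web of 229 − 2·17 = 195 mm.


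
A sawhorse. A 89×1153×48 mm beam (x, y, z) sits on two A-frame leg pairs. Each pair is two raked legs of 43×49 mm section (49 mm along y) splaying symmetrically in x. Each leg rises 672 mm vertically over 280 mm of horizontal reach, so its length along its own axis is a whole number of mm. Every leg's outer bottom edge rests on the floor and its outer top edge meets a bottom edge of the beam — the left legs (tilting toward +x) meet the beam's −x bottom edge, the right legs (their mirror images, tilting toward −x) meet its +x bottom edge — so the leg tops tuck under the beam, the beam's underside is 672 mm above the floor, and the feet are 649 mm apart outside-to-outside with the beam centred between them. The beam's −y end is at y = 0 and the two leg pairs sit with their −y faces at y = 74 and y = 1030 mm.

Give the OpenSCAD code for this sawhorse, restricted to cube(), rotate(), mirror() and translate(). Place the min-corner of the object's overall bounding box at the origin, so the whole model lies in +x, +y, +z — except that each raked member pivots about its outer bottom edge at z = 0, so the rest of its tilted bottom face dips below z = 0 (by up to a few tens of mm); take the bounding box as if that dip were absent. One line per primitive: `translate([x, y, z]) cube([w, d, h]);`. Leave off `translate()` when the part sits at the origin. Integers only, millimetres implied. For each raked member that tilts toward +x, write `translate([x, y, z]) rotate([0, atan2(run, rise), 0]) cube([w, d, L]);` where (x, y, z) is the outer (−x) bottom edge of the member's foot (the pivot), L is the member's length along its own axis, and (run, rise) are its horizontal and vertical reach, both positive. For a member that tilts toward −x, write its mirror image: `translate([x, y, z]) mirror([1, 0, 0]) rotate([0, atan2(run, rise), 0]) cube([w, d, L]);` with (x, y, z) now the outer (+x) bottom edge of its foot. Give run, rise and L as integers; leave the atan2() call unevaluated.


// leg length = √(280² + 672²) = 728
// right-leg outer foot x = 2·280 + 89 = 649
// beam min-corner = (280, 0, 672)
translate([280, 0, 672]) cube([89, 1153, 48]);
translate([0, 74, 0]) rotate([0, atan2(280, 672), 0]) cube([43, 49, 728]);
translate([649, 74, 0]) mirror([1, 0, 0]) rotate([0, atan2(280, 672), 0]) cube([43, 49, 728]);
translate([0, 1030, 0]) rotate([0, atan2(280, 672), 0]) cube([43, 49, 728]);
translate([649, 1030, 0]) mirror([1, 0, 0]) rotate([0, atan2(280, 672), 0]) cube([43, 49, 728]);
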